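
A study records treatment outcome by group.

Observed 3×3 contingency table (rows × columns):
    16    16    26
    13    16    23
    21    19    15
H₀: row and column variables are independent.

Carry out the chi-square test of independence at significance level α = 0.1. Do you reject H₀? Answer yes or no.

Row totals [58, 52, 55], col totals [50, 51, 64], n=165
χ² = (16−17.58)²/17.58 + (16−17.93)²/17.93 + (26−22.50)²/22.50 + (13−15.76)²/15.76 + (16−16.07)²/16.07 + (23−20.17)²/20.17 + (21−16.67)²/16.67 + (19−17.00)²/17.00 + (15−21.33)²/21.33 = 5.0162
df = 4
p-value (upper-tail) = 0.28564
At α=0.1: p ≥ α → fail to reject H₀

reject H₀: no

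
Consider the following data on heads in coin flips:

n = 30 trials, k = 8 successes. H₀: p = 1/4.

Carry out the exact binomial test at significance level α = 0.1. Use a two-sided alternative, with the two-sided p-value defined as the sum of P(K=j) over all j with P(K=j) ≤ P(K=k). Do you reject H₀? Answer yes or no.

Exact binomial: n=30, k=8, p₀=1/4=0.2500
P(X=j) = C(n,j)·p₀^j·(1−p₀)^(n−j); p = Σ P(X=j) over j with P(X=j) ≤ P(X=8)
p-value (two-sided) = 0.83376
At α=0.1: p ≥ α → fail to reject H₀

reject H₀: no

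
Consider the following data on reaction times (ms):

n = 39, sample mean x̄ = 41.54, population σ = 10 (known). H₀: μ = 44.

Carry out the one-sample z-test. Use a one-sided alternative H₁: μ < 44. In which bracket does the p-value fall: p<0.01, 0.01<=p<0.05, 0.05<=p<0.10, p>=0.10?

p-value bracket: 0.05<=p<0.10

SE = σ/√n = 10/√39 = 1.6013
z = (x̄−μ₀)/SE = (41.54−44)/1.6013 = -1.5363
p-value (one-sided, H₁ less) = 0.06224
→ bracket: 0.05<=p<0.10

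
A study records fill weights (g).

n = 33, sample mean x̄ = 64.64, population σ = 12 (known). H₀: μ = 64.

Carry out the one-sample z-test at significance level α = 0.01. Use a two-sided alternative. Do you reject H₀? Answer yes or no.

SE = σ/√n = 12/√33 = 2.0889
z = (x̄−μ₀)/SE = (64.64−64)/2.0889 = 0.3064
p-value (two-sided) = 0.75932
At α=0.01: p ≥ α → fail to reject H₀

reject H₀: no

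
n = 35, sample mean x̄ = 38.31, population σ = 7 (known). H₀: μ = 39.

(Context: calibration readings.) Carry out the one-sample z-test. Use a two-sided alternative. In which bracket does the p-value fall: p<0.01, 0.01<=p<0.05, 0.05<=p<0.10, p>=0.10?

p-value bracket: p>=0.10

SE = σ/√n = 7/√35 = 1.1832
z = (x̄−μ₀)/SE = (38.31−39)/1.1832 = -0.5832
p-value (two-sided) = 0.55979
→ bracket: p>=0.10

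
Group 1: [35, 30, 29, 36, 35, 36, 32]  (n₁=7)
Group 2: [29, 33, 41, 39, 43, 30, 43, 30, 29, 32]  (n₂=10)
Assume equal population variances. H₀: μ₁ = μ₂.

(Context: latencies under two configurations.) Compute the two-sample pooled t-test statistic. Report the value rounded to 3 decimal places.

x̄₁=33.286, s₁=2.928, n₁=7
x̄₂=34.900, s₂=5.915, n₂=10
s_p² = [6·2.928² + 9·5.915²]/15 = 24.4219
SE = √(s_p²·(1/7+1/10)) = 2.4354
t = (33.286−34.900)/2.4354 = -0.6628
df = 15

test statistic = -0.663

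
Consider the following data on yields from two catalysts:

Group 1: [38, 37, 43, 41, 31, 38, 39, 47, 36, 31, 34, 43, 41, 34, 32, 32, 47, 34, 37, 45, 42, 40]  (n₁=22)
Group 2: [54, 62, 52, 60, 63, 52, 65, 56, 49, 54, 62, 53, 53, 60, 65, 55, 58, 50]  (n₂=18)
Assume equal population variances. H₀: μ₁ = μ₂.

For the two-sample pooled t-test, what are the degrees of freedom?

degrees of freedom = 38

df = n₁ + n₂ − 2 = 22 + 18 − 2 = 38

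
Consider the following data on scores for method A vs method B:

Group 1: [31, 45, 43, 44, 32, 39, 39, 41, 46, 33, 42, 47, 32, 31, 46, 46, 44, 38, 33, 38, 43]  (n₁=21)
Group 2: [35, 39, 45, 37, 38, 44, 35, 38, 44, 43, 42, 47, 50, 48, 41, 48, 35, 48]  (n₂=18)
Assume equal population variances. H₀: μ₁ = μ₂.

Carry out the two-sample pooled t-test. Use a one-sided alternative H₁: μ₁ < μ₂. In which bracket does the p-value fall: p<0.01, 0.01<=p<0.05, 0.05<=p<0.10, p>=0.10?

p-value bracket: 0.05<=p<0.10

x̄₁=39.667, s₁=5.624, n₁=21
x̄₂=42.056, s₂=5.023, n₂=18
s_p² = [20·5.624² + 17·5.023²]/37 = 28.6922
SE = √(s_p²·(1/21+1/18)) = 1.7206
t = (39.667−42.056)/1.7206 = -1.3884
df = 37
p-value (one-sided, H₁ less) = 0.08665
→ bracket: 0.05<=p<0.10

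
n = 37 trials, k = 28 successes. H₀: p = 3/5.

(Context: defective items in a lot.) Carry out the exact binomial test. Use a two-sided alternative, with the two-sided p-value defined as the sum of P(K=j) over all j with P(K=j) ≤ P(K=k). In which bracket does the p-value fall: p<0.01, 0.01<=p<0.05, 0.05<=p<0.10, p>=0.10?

Exact binomial: n=37, k=28, p₀=3/5=0.6000
P(X=j) = C(n,j)·p₀^j·(1−p₀)^(n−j); p = Σ P(X=j) over j with P(X=j) ≤ P(X=28)
p-value (two-sided) = 0.06384
→ bracket: 0.05<=p<0.10

p-value bracket: 0.05<=p<0.10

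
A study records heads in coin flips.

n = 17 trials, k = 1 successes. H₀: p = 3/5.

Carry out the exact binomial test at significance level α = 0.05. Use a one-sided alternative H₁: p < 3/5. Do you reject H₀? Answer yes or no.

reject H₀: yes

Exact binomial: n=17, k=1, p₀=3/5=0.6000
P(X≤1) from Σ C(n,i)·p₀^i·(1−p₀)^(n−i)
p-value (one-sided, H₁ less) = 0.00000
At α=0.05: p < α → reject H₀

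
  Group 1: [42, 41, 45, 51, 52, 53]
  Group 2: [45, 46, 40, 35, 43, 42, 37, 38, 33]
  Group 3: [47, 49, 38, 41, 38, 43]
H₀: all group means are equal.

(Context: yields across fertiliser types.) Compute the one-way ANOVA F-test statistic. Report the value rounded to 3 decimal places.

test statistic = 4.410

Group means [47.33, 39.89, 42.67], grand mean 42.810
SSB = Σnᵢ(x̄ᵢ−x̄)² = 199.683; SSW = ΣΣ(x−x̄ᵢ)² = 407.556
MSB = 199.683/2 = 99.8413; MSW = 407.556/18 = 22.6420
F = MSB/MSW = 4.4096
df = (2, 18)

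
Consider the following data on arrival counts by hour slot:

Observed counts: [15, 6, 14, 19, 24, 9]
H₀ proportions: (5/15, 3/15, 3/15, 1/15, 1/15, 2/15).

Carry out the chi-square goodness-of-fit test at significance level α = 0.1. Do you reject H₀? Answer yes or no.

reject H₀: yes

n = 87; E_i = n·p_i = [29.00, 17.40, 17.40, 5.80, 5.80, 11.60]
χ² = (15−29.00)²/29.00 + (6−17.40)²/17.40 + (14−17.40)²/17.40 + (19−5.80)²/5.80 + (24−5.80)²/5.80 + (9−11.60)²/11.60 = 102.6264
df = 5
p-value (upper-tail) = 0.00000
At α=0.1: p < α → reject H₀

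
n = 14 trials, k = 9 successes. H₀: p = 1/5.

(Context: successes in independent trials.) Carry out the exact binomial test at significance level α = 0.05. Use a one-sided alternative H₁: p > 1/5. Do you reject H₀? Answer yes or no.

reject H₀: yes

Exact binomial: n=14, k=9, p₀=1/5=0.2000
P(X≥9) from Σ C(n,i)·p₀^i·(1−p₀)^(n−i)
p-value (one-sided, H₁ greater) = 0.00038
At α=0.05: p < α → reject H₀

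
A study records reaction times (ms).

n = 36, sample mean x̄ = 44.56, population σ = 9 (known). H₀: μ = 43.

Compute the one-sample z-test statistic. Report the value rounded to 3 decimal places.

SE = σ/√n = 9/√36 = 1.5000
z = (x̄−μ₀)/SE = (44.56−43)/1.5000 = 1.0400

test statistic = 1.040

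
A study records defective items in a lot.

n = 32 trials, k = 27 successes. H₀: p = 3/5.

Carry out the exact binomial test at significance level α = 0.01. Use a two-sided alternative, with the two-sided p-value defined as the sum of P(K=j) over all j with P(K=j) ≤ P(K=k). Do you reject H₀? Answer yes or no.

Exact binomial: n=32, k=27, p₀=3/5=0.6000
P(X=j) = C(n,j)·p₀^j·(1−p₀)^(n−j); p = Σ P(X=j) over j with P(X=j) ≤ P(X=27)
p-value (two-sided) = 0.00582
At α=0.01: p < α → reject H₀

reject H₀: yes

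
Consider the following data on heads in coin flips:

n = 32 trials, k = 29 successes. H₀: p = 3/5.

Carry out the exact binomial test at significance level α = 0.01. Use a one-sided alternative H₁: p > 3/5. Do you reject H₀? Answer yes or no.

Exact binomial: n=32, k=29, p₀=3/5=0.6000
P(X≥29) from Σ C(n,i)·p₀^i·(1−p₀)^(n−i)
p-value (one-sided, H₁ greater) = 0.00014
At α=0.01: p < α → reject H₀

reject H₀: yes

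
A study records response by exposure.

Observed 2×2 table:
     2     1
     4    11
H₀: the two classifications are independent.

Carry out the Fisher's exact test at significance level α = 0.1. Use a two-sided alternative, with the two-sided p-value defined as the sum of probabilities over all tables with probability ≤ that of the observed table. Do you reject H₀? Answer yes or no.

reject H₀: no

Margins: r₁=3, r₂=15, c₁=6, c₂=12, n=18
p_obs = C(3,2)·C(15,4)/C(18,6); sum pmf over tables with pmf ≤ p_obs
p-value (two-sided) = 0.24510
At α=0.1: p ≥ α → fail to reject H₀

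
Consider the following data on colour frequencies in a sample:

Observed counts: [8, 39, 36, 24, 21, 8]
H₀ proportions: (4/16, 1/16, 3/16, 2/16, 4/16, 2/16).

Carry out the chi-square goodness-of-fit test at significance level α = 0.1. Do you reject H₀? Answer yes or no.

n = 136; E_i = n·p_i = [34.00, 8.50, 25.50, 17.00, 34.00, 17.00]
χ² = (8−34.00)²/34.00 + (39−8.50)²/8.50 + (36−25.50)²/25.50 + (24−17.00)²/17.00 + (21−34.00)²/34.00 + (8−17.00)²/17.00 = 146.2647
df = 5
p-value (upper-tail) = 0.00000
At α=0.1: p < α → reject H₀

reject H₀: yes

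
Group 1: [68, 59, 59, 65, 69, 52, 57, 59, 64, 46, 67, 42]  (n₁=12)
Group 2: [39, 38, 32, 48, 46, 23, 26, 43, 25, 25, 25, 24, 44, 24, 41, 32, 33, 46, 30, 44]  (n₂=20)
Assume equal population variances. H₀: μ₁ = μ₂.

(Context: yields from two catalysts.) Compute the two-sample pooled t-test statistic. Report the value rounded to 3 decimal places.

test statistic = 7.632

x̄₁=58.917, s₁=8.618, n₁=12
x̄₂=34.400, s₂=8.899, n₂=20
s_p² = [11·8.618² + 19·8.899²]/30 = 77.3906
SE = √(s_p²·(1/12+1/20)) = 3.2123
t = (58.917−34.400)/3.2123 = 7.6322
df = 30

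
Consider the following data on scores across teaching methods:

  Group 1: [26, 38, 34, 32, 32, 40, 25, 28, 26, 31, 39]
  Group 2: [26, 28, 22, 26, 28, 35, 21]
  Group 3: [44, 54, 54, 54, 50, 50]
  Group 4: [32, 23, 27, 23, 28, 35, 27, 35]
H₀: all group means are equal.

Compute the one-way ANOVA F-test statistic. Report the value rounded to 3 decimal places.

test statistic = 33.779

Group means [31.91, 26.57, 51.00, 28.75], grand mean 33.531
SSB = Σnᵢ(x̄ᵢ−x̄)² = 2381.845; SSW = ΣΣ(x−x̄ᵢ)² = 658.123
MSB = 2381.845/3 = 793.9485; MSW = 658.123/28 = 23.5044
F = MSB/MSW = 33.7787
df = (3, 28)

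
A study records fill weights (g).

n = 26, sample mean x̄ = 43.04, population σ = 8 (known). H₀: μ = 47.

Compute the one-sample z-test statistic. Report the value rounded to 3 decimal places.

test statistic = -2.524

SE = σ/√n = 8/√26 = 1.5689
z = (x̄−μ₀)/SE = (43.04−47)/1.5689 = -2.5240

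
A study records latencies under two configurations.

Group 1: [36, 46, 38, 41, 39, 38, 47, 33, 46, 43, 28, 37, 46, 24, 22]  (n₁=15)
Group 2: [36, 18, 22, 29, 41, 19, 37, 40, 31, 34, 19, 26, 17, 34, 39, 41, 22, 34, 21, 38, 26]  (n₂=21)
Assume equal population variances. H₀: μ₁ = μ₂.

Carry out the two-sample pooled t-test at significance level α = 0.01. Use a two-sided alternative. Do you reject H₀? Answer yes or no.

reject H₀: yes

x̄₁=37.600, s₁=7.962, n₁=15
x̄₂=29.714, s₂=8.415, n₂=21
s_p² = [14·7.962² + 20·8.415²]/34 = 67.7613
SE = √(s_p²·(1/15+1/21)) = 2.7828
t = (37.600−29.714)/2.7828 = 2.8337
df = 34
p-value (two-sided) = 0.00769
At α=0.01: p < α → reject H₀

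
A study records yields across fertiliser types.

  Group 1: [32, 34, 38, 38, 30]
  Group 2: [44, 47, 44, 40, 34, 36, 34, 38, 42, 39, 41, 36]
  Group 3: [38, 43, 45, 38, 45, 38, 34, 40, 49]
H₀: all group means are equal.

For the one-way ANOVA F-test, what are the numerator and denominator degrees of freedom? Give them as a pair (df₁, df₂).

k = 3 groups, N = 26 total
df = (k−1, N−k) = (3−1, 26−3) = (2, 23)

degrees of freedom = [2, 23]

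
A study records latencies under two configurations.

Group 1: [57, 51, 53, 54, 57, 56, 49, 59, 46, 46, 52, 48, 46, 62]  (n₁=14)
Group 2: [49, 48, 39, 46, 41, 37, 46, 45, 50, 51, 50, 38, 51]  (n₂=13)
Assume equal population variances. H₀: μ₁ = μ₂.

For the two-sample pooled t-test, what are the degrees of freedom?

degrees of freedom = 25

df = n₁ + n₂ − 2 = 14 + 13 − 2 = 25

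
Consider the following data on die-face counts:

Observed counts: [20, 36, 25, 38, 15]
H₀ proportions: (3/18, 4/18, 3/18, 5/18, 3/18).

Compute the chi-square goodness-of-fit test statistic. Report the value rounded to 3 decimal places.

n = 134; E_i = n·p_i = [22.33, 29.78, 22.33, 37.22, 22.33]
χ² = (20−22.33)²/22.33 + (36−29.78)²/29.78 + (25−22.33)²/22.33 + (38−37.22)²/37.22 + (15−22.33)²/22.33 = 4.2866
df = 4

test statistic = 4.287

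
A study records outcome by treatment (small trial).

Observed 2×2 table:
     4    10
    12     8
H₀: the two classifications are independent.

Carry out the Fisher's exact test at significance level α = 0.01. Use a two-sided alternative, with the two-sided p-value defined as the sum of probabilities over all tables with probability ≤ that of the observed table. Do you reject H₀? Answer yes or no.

Margins: r₁=14, r₂=20, c₁=16, c₂=18, n=34
p_obs = C(14,4)·C(20,12)/C(34,16); sum pmf over tables with pmf ≤ p_obs
p-value (two-sided) = 0.09209
At α=0.01: p ≥ α → fail to reject H₀

reject H₀: no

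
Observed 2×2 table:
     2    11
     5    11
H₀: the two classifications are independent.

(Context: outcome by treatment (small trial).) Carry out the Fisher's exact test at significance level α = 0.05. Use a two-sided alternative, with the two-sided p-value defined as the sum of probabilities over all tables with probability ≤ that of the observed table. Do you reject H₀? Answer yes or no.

reject H₀: no

Margins: r₁=13, r₂=16, c₁=7, c₂=22, n=29
p_obs = C(13,2)·C(16,5)/C(29,7); sum pmf over tables with pmf ≤ p_obs
p-value (two-sided) = 0.40996
At α=0.05: p ≥ α → fail to reject H₀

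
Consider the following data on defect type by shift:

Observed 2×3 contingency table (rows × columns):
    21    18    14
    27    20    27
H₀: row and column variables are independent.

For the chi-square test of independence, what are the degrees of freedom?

degrees of freedom = 2

df = (r−1)(c−1) = (2−1)·(3−1) = 2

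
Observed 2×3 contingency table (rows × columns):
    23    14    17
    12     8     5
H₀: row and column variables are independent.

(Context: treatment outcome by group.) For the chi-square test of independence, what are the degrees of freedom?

degrees of freedom = 2

df = (r−1)(c−1) = (2−1)·(3−1) = 2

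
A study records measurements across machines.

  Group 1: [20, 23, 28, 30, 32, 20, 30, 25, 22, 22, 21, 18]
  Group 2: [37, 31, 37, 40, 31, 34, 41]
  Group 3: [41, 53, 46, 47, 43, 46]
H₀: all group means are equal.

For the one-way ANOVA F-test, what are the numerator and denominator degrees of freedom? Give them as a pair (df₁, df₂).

degrees of freedom = [2, 22]

k = 3 groups, N = 25 total
df = (k−1, N−k) = (3−1, 25−3) = (2, 22)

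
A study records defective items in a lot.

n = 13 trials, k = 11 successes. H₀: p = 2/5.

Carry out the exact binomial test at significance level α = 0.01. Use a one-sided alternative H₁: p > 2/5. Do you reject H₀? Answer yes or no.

Exact binomial: n=13, k=11, p₀=2/5=0.4000
P(X≥11) from Σ C(n,i)·p₀^i·(1−p₀)^(n−i)
p-value (one-sided, H₁ greater) = 0.00132
At α=0.01: p < α → reject H₀

reject H₀: yes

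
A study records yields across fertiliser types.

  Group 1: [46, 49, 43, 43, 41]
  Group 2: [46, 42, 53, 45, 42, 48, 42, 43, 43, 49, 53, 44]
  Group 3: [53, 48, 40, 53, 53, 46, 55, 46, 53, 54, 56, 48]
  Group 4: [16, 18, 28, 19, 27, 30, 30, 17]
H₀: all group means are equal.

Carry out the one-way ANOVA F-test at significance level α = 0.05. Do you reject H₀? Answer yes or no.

Group means [44.40, 45.83, 50.42, 23.12], grand mean 42.216
SSB = Σnᵢ(x̄ᵢ−x̄)² = 3903.612; SSW = ΣΣ(x−x̄ᵢ)² = 736.658
MSB = 3903.612/3 = 1301.2040; MSW = 736.658/33 = 22.3230
F = MSB/MSW = 58.2899
df = (3, 33)
p-value (upper-tail) = 0.00000
At α=0.05: p < α → reject H₀

reject H₀: yes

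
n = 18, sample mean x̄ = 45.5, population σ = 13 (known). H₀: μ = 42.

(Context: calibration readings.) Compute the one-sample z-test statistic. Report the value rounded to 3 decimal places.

test statistic = 1.142

SE = σ/√n = 13/√18 = 3.0641
z = (x̄−μ₀)/SE = (45.5−42)/3.0641 = 1.1422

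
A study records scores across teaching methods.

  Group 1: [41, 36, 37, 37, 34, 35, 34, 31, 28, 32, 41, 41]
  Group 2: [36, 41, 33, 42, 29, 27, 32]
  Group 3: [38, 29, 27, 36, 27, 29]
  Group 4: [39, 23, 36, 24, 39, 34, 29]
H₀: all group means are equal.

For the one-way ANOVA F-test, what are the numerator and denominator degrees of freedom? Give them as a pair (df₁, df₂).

degrees of freedom = [3, 28]

k = 4 groups, N = 32 total
df = (k−1, N−k) = (4−1, 32−4) = (3, 28)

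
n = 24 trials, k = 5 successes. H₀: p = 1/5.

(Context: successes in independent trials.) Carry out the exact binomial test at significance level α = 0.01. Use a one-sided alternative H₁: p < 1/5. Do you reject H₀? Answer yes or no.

Exact binomial: n=24, k=5, p₀=1/5=0.2000
P(X≤5) from Σ C(n,i)·p₀^i·(1−p₀)^(n−i)
p-value (one-sided, H₁ less) = 0.65589
At α=0.01: p ≥ α → fail to reject H₀

reject H₀: no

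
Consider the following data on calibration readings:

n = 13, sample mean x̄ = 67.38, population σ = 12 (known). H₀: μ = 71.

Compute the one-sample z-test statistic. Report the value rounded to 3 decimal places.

SE = σ/√n = 12/√13 = 3.3282
z = (x̄−μ₀)/SE = (67.38−71)/3.3282 = -1.0877

test statistic = -1.088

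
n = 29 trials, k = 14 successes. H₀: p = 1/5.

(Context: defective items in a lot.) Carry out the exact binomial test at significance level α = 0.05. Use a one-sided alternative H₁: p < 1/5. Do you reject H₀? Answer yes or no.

Exact binomial: n=29, k=14, p₀=1/5=0.2000
P(X≤14) from Σ C(n,i)·p₀^i·(1−p₀)^(n−i)
p-value (one-sided, H₁ less) = 0.99986
At α=0.05: p ≥ α → fail to reject H₀

reject H₀: no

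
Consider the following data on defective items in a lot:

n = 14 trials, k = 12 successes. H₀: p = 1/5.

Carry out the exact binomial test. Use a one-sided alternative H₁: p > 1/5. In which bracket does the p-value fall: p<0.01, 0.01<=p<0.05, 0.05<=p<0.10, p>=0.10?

p-value bracket: p<0.01

Exact binomial: n=14, k=12, p₀=1/5=0.2000
P(X≥12) from Σ C(n,i)·p₀^i·(1−p₀)^(n−i)
p-value (one-sided, H₁ greater) = 0.00000
→ bracket: p<0.01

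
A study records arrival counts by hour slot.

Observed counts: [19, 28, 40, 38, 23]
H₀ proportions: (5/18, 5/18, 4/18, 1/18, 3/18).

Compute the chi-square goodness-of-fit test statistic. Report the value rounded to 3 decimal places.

test statistic = 125.568

n = 148; E_i = n·p_i = [41.11, 41.11, 32.89, 8.22, 24.67]
χ² = (19−41.11)²/41.11 + (28−41.11)²/41.11 + (40−32.89)²/32.89 + (38−8.22)²/8.22 + (23−24.67)²/24.67 = 125.5676
df = 4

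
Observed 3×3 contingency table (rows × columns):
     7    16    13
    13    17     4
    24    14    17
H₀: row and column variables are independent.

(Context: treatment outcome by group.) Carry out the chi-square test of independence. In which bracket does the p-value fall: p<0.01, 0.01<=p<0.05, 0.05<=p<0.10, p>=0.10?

p-value bracket: 0.01<=p<0.05

Row totals [36, 34, 55], col totals [44, 47, 34], n=125
χ² = (7−12.67)²/12.67 + (16−13.54)²/13.54 + (13−9.79)²/9.79 + (13−11.97)²/11.97 + (17−12.78)²/12.78 + (4−9.25)²/9.25 + (24−19.36)²/19.36 + (14−20.68)²/20.68 + (17−14.96)²/14.96 = 12.0438
df = 4
p-value (upper-tail) = 0.01703
→ bracket: 0.01<=p<0.05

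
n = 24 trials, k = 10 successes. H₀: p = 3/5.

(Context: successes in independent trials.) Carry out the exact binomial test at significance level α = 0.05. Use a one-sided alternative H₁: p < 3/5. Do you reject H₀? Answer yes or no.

Exact binomial: n=24, k=10, p₀=3/5=0.6000
P(X≤10) from Σ C(n,i)·p₀^i·(1−p₀)^(n−i)
p-value (one-sided, H₁ less) = 0.05349
At α=0.05: p ≥ α → fail to reject H₀

reject H₀: no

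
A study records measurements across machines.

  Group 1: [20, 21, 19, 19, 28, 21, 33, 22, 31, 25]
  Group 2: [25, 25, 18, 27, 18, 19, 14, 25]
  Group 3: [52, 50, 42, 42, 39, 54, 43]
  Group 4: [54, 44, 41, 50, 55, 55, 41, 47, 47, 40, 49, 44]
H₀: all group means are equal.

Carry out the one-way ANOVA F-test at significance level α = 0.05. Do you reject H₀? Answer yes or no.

Group means [23.90, 21.38, 46.00, 47.25], grand mean 35.108
SSB = Σnᵢ(x̄ᵢ−x̄)² = 5364.543; SSW = ΣΣ(x−x̄ᵢ)² = 923.025
MSB = 5364.543/3 = 1788.1809; MSW = 923.025/33 = 27.9705
F = MSB/MSW = 63.9311
df = (3, 33)
p-value (upper-tail) = 0.00000
At α=0.05: p < α → reject H₀

reject H₀: yes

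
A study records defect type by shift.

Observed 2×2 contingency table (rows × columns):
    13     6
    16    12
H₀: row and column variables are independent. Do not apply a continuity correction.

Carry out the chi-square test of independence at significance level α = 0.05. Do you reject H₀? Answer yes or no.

reject H₀: no

Row totals [19, 28], col totals [29, 18], n=47
χ² = (13−11.72)²/11.72 + (6−7.28)²/7.28 + (16−17.28)²/17.28 + (12−10.72)²/10.72 = 0.6093
df = 1
p-value (upper-tail) = 0.43506
At α=0.05: p ≥ α → fail to reject H₀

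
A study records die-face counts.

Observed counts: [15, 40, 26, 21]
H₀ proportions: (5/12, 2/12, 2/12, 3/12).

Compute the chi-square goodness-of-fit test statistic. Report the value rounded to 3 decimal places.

test statistic = 54.471

n = 102; E_i = n·p_i = [42.50, 17.00, 17.00, 25.50]
χ² = (15−42.50)²/42.50 + (40−17.00)²/17.00 + (26−17.00)²/17.00 + (21−25.50)²/25.50 = 54.4706
df = 3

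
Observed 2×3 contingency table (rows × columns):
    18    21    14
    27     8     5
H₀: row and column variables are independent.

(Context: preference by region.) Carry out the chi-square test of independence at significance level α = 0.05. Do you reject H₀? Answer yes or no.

reject H₀: yes

Row totals [53, 40], col totals [45, 29, 19], n=93
χ² = (18−25.65)²/25.65 + (21−16.53)²/16.53 + (14−10.83)²/10.83 + (27−19.35)²/19.35 + (8−12.47)²/12.47 + (5−8.17)²/8.17 = 10.2743
df = 2
p-value (upper-tail) = 0.00587
At α=0.05: p < α → reject H₀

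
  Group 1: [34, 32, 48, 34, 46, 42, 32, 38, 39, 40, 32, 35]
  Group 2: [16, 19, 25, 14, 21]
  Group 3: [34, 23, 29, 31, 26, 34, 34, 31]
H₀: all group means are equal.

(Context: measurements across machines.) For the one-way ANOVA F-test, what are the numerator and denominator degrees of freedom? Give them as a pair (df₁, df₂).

degrees of freedom = [2, 22]

k = 3 groups, N = 25 total
df = (k−1, N−k) = (3−1, 25−3) = (2, 22)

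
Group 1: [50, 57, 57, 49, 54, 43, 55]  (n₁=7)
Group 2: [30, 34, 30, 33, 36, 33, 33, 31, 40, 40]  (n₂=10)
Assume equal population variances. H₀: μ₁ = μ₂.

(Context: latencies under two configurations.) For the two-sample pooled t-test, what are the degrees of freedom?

df = n₁ + n₂ − 2 = 7 + 10 − 2 = 15

degrees of freedom = 15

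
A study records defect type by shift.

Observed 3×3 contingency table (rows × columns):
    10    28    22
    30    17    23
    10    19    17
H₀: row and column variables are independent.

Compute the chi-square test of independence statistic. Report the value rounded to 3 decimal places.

Row totals [60, 70, 46], col totals [50, 64, 62], n=176
χ² = (10−17.05)²/17.05 + (28−21.82)²/21.82 + (22−21.14)²/21.14 + (30−19.89)²/19.89 + (17−25.45)²/25.45 + (23−24.66)²/24.66 + (10−13.07)²/13.07 + (19−16.73)²/16.73 + (17−16.20)²/16.20 = 13.8304
df = 4

test statistic = 13.830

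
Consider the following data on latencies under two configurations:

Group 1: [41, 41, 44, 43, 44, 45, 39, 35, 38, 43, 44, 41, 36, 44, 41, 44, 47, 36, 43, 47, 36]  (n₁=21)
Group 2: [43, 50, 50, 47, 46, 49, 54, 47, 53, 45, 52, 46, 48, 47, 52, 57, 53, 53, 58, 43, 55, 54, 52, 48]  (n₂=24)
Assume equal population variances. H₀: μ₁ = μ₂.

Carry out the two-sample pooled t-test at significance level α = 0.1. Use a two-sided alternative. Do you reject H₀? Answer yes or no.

x̄₁=41.524, s₁=3.628, n₁=21
x̄₂=50.083, s₂=4.169, n₂=24
s_p² = [20·3.628² + 23·4.169²]/43 = 15.4203
SE = √(s_p²·(1/21+1/24)) = 1.1734
t = (41.524−50.083)/1.1734 = -7.2948
df = 43
p-value (two-sided) = 0.00000
At α=0.1: p < α → reject H₀

reject H₀: yes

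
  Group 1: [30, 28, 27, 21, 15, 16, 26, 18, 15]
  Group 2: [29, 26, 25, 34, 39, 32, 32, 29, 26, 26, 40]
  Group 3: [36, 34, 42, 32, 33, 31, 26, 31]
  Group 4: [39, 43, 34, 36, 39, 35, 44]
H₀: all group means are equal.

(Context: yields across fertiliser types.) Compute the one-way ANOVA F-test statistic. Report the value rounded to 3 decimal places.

Group means [21.78, 30.73, 33.12, 38.57], grand mean 30.543
SSB = Σnᵢ(x̄ᵢ−x̄)² = 1196.359; SSW = ΣΣ(x−x̄ᵢ)² = 804.327
MSB = 1196.359/3 = 398.7864; MSW = 804.327/31 = 25.9460
F = MSB/MSW = 15.3698
df = (3, 31)

test statistic = 15.370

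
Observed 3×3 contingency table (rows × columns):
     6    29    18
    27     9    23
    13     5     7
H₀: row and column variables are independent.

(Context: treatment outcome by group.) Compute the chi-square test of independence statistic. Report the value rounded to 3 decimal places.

Row totals [53, 59, 25], col totals [46, 43, 48], n=137
χ² = (6−17.80)²/17.80 + (29−16.64)²/16.64 + (18−18.57)²/18.57 + (27−19.81)²/19.81 + (9−18.52)²/18.52 + (23−20.67)²/20.67 + (13−8.39)²/8.39 + (5−7.85)²/7.85 + (7−8.76)²/8.76 = 28.7043
df = 4

test statistic = 28.704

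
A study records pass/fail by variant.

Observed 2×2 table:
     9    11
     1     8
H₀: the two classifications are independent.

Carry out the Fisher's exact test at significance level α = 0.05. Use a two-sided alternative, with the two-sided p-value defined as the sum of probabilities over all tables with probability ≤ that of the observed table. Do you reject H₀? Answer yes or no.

reject H₀: no

Margins: r₁=20, r₂=9, c₁=10, c₂=19, n=29
p_obs = C(20,9)·C(9,1)/C(29,10); sum pmf over tables with pmf ≤ p_obs
p-value (two-sided) = 0.10715
At α=0.05: p ≥ α → fail to reject H₀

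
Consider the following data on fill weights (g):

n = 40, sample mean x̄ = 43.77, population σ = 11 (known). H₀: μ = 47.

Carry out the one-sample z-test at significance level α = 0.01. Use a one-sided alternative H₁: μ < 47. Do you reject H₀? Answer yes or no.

SE = σ/√n = 11/√40 = 1.7393
z = (x̄−μ₀)/SE = (43.77−47)/1.7393 = -1.8571
p-value (one-sided, H₁ less) = 0.03165
At α=0.01: p ≥ α → fail to reject H₀

reject H₀: no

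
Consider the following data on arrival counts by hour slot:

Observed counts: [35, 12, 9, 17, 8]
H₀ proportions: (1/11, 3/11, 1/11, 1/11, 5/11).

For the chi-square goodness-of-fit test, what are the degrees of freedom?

degrees of freedom = 4

df = k − 1 = 5 − 1 = 4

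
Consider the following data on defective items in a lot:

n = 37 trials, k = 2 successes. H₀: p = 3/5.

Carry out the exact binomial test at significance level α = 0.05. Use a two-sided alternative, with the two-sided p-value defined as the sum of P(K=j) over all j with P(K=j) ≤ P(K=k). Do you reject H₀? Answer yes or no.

reject H₀: yes

Exact binomial: n=37, k=2, p₀=3/5=0.6000
P(X=j) = C(n,j)·p₀^j·(1−p₀)^(n−j); p = Σ P(X=j) over j with P(X=j) ≤ P(X=2)
p-value (two-sided) = 0.00000
At α=0.05: p < α → reject H₀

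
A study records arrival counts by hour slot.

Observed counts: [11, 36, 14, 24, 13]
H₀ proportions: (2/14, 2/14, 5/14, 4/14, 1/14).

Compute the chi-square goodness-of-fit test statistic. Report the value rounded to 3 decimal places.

n = 98; E_i = n·p_i = [14.00, 14.00, 35.00, 28.00, 7.00]
χ² = (11−14.00)²/14.00 + (36−14.00)²/14.00 + (14−35.00)²/35.00 + (24−28.00)²/28.00 + (13−7.00)²/7.00 = 53.5286
df = 4

test statistic = 53.529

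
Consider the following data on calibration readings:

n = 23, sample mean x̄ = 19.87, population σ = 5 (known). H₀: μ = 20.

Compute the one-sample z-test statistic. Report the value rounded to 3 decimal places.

SE = σ/√n = 5/√23 = 1.0426
z = (x̄−μ₀)/SE = (19.87−20)/1.0426 = -0.1247

test statistic = -0.125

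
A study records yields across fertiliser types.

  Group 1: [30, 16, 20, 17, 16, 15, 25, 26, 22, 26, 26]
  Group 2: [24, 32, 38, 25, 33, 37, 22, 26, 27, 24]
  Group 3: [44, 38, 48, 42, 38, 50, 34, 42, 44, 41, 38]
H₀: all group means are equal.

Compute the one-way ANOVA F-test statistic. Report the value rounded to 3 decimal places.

test statistic = 41.568

Group means [21.73, 28.80, 41.73], grand mean 30.812
SSB = Σnᵢ(x̄ᵢ−x̄)² = 2258.911; SSW = ΣΣ(x−x̄ᵢ)² = 787.964
MSB = 2258.911/2 = 1129.4557; MSW = 787.964/29 = 27.1712
F = MSB/MSW = 41.5682
df = (2, 29)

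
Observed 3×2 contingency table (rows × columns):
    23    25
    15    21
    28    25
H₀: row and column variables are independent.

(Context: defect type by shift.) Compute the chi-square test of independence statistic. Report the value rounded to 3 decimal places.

Row totals [48, 36, 53], col totals [66, 71], n=137
χ² = (23−23.12)²/23.12 + (25−24.88)²/24.88 + (15−17.34)²/17.34 + (21−18.66)²/18.66 + (28−25.53)²/25.53 + (25−27.47)²/27.47 = 1.0721
df = 2

test statistic = 1.072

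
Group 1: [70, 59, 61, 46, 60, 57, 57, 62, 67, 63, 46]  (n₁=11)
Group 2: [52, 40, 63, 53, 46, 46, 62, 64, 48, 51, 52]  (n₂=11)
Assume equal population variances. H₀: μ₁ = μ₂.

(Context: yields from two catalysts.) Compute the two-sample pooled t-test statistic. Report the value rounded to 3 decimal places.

test statistic = 1.990

x̄₁=58.909, s₁=7.489, n₁=11
x̄₂=52.455, s₂=7.725, n₂=11
s_p² = [10·7.489² + 10·7.725²]/20 = 57.8818
SE = √(s_p²·(1/11+1/11)) = 3.2441
t = (58.909−52.455)/3.2441 = 1.9896
df = 20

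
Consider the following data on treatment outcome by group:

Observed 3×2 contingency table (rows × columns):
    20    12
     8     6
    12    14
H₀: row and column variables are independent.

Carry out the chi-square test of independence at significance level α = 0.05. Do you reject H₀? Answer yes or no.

reject H₀: no

Row totals [32, 14, 26], col totals [40, 32], n=72
χ² = (20−17.78)²/17.78 + (12−14.22)²/14.22 + (8−7.78)²/7.78 + (6−6.22)²/6.22 + (12−14.44)²/14.44 + (14−11.56)²/11.56 = 1.5701
df = 2
p-value (upper-tail) = 0.45611
At α=0.05: p ≥ α → fail to reject H₀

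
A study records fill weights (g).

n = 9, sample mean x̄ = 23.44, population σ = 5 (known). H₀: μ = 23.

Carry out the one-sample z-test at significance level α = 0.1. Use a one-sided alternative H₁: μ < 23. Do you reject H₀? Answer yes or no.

SE = σ/√n = 5/√9 = 1.6667
z = (x̄−μ₀)/SE = (23.44−23)/1.6667 = 0.2640
p-value (one-sided, H₁ less) = 0.60411
At α=0.1: p ≥ α → fail to reject H₀

reject H₀: no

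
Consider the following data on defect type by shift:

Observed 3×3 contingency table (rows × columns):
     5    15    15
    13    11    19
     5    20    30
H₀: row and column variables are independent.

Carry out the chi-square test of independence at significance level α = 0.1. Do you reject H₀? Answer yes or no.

reject H₀: yes

Row totals [35, 43, 55], col totals [23, 46, 64], n=133
χ² = (5−6.05)²/6.05 + (15−12.11)²/12.11 + (15−16.84)²/16.84 + (13−7.44)²/7.44 + (11−14.87)²/14.87 + (19−20.69)²/20.69 + (5−9.51)²/9.51 + (20−19.02)²/19.02 + (30−26.47)²/26.47 = 9.0482
df = 4
p-value (upper-tail) = 0.05991
At α=0.1: p < α → reject H₀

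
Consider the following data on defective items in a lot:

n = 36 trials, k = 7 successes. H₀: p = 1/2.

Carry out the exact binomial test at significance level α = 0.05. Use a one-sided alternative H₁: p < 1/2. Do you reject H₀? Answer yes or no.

Exact binomial: n=36, k=7, p₀=1/2=0.5000
P(X≤7) from Σ C(n,i)·p₀^i·(1−p₀)^(n−i)
p-value (one-sided, H₁ less) = 0.00016
At α=0.05: p < α → reject H₀

reject H₀: yes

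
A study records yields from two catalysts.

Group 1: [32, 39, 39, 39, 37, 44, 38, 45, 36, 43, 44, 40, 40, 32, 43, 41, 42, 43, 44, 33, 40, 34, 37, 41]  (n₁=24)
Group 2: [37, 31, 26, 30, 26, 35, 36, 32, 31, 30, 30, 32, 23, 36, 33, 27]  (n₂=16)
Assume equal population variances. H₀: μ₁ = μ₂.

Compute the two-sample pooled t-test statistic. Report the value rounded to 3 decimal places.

x̄₁=39.417, s₁=3.911, n₁=24
x̄₂=30.938, s₂=4.008, n₂=16
s_p² = [23·3.911² + 15·4.008²]/38 = 15.5992
SE = √(s_p²·(1/24+1/16)) = 1.2747
t = (39.417−30.938)/1.2747 = 6.6518
df = 38

test statistic = 6.652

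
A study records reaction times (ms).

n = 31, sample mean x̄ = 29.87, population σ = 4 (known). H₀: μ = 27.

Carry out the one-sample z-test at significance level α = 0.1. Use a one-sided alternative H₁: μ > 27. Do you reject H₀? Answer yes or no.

SE = σ/√n = 4/√31 = 0.7184
z = (x̄−μ₀)/SE = (29.87−27)/0.7184 = 3.9949
p-value (one-sided, H₁ greater) = 0.00003
At α=0.1: p < α → reject H₀

reject H₀: yes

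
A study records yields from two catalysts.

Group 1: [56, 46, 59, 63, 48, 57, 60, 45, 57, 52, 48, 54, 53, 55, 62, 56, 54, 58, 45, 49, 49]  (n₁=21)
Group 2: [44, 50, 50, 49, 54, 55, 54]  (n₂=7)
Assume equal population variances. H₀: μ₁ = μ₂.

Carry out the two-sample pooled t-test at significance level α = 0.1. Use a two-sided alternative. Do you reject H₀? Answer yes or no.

x̄₁=53.619, s₁=5.472, n₁=21
x̄₂=50.857, s₂=3.848, n₂=7
s_p² = [20·5.472² + 6·3.848²]/26 = 26.4542
SE = √(s_p²·(1/21+1/7)) = 2.2447
t = (53.619−50.857)/2.2447 = 1.2304
df = 26
p-value (two-sided) = 0.22957
At α=0.1: p ≥ α → fail to reject H₀

reject H₀: no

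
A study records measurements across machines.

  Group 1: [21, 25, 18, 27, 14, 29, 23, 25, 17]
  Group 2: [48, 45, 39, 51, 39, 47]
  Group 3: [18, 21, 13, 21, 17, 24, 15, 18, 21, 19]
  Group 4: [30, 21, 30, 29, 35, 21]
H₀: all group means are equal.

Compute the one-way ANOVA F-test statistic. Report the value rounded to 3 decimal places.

Group means [22.11, 44.83, 18.70, 27.67], grand mean 26.484
SSB = Σnᵢ(x̄ᵢ−x̄)² = 2806.586; SSW = ΣΣ(x−x̄ᵢ)² = 569.156
MSB = 2806.586/3 = 935.5288; MSW = 569.156/27 = 21.0798
F = MSB/MSW = 44.3803
df = (3, 27)

test statistic = 44.380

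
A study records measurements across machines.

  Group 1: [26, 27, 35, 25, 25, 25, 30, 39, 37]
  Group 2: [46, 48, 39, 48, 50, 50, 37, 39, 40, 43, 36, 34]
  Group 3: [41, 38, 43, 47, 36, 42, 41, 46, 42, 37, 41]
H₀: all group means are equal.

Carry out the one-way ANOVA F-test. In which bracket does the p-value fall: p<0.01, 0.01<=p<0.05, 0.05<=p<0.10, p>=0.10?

Group means [29.89, 42.50, 41.27], grand mean 38.531
SSB = Σnᵢ(x̄ᵢ−x̄)² = 943.898; SSW = ΣΣ(x−x̄ᵢ)² = 732.071
MSB = 943.898/2 = 471.9490; MSW = 732.071/29 = 25.2438
F = MSB/MSW = 18.6956
df = (2, 29)
p-value (upper-tail) = 0.00001
→ bracket: p<0.01

p-value bracket: p<0.01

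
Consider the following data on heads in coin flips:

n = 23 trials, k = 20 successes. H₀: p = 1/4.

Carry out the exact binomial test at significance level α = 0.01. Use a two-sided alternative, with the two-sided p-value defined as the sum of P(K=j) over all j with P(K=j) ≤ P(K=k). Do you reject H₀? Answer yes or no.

reject H₀: yes

Exact binomial: n=23, k=20, p₀=1/4=0.2500
P(X=j) = C(n,j)·p₀^j·(1−p₀)^(n−j); p = Σ P(X=j) over j with P(X=j) ≤ P(X=20)
p-value (two-sided) = 0.00000
At α=0.01: p < α → reject H₀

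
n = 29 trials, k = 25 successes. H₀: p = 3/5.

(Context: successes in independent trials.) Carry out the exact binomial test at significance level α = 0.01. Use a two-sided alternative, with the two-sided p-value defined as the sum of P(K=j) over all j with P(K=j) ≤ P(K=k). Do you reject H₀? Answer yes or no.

Exact binomial: n=29, k=25, p₀=3/5=0.6000
P(X=j) = C(n,j)·p₀^j·(1−p₀)^(n−j); p = Σ P(X=j) over j with P(X=j) ≤ P(X=25)
p-value (two-sided) = 0.00372
At α=0.01: p < α → reject H₀

reject H₀: yes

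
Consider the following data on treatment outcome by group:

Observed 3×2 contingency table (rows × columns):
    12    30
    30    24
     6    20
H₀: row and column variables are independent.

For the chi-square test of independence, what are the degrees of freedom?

degrees of freedom = 2

df = (r−1)(c−1) = (3−1)·(2−1) = 2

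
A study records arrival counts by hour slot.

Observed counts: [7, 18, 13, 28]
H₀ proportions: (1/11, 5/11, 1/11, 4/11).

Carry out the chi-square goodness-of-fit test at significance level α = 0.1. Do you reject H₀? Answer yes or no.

n = 66; E_i = n·p_i = [6.00, 30.00, 6.00, 24.00]
χ² = (7−6.00)²/6.00 + (18−30.00)²/30.00 + (13−6.00)²/6.00 + (28−24.00)²/24.00 = 13.8000
df = 3
p-value (upper-tail) = 0.00319
At α=0.1: p < α → reject H₀

reject H₀: yes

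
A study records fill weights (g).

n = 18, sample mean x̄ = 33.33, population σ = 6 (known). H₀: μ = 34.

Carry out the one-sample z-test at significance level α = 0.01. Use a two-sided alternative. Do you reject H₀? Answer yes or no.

reject H₀: no

SE = σ/√n = 6/√18 = 1.4142
z = (x̄−μ₀)/SE = (33.33−34)/1.4142 = -0.4738
p-value (two-sided) = 0.63567
At α=0.01: p ≥ α → fail to reject H₀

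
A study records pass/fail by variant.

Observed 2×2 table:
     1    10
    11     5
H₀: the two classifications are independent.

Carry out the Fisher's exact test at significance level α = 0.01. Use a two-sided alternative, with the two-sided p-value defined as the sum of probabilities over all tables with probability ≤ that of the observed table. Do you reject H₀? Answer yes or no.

reject H₀: yes

Margins: r₁=11, r₂=16, c₁=12, c₂=15, n=27
p_obs = C(11,1)·C(16,11)/C(27,12); sum pmf over tables with pmf ≤ p_obs
p-value (two-sided) = 0.00472
At α=0.01: p < α → reject H₀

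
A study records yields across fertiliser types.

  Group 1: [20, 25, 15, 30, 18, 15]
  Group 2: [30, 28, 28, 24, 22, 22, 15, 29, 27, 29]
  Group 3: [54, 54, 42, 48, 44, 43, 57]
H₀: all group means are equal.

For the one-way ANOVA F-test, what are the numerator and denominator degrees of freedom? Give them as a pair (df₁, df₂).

degrees of freedom = [2, 20]

k = 3 groups, N = 23 total
df = (k−1, N−k) = (3−1, 23−3) = (2, 20)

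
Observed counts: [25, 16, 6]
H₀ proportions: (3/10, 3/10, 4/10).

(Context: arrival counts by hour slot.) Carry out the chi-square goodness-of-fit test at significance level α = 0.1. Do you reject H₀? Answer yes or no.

reject H₀: yes

n = 47; E_i = n·p_i = [14.10, 14.10, 18.80]
χ² = (25−14.10)²/14.10 + (16−14.10)²/14.10 + (6−18.80)²/18.80 = 17.3972
df = 2
p-value (upper-tail) = 0.00017
At α=0.1: p < α → reject H₀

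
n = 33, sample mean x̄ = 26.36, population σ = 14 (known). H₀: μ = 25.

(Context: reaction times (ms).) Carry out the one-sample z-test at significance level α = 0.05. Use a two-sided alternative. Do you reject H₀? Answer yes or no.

reject H₀: no

SE = σ/√n = 14/√33 = 2.4371
z = (x̄−μ₀)/SE = (26.36−25)/2.4371 = 0.5580
p-value (two-sided) = 0.57681
At α=0.05: p ≥ α → fail to reject H₀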